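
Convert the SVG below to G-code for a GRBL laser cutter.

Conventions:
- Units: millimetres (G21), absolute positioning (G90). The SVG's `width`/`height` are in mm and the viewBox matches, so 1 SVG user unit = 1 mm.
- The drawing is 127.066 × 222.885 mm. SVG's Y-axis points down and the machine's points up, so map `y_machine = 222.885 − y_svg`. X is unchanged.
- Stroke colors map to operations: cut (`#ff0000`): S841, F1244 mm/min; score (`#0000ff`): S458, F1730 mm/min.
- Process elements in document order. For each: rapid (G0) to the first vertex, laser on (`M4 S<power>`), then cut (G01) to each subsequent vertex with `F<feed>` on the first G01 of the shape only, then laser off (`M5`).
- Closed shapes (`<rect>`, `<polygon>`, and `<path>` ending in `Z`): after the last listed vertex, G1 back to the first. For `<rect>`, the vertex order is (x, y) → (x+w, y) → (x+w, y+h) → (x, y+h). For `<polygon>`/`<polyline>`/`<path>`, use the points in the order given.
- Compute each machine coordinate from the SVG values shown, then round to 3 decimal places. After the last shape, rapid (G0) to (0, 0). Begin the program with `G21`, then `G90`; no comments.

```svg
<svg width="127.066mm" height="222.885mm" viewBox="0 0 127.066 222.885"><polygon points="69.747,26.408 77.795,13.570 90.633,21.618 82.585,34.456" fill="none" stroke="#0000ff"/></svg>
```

G21
G90
G0 X69.747 Y196.477
M4 S458
G01 X77.795 Y209.315 F1730
G01 X90.633 Y201.267
G01 X82.585 Y188.429
G01 X69.747 Y196.477
M5
G0 X0.000 Y0.000

viewBox `0 0 127.066 222.885` with mm width/height → 1 unit = 1 mm. Flip: y_m = 222.885 − y_svg.

**Shape 1** — `<polygon>` regular polygon, stroke `#0000ff` → score (S458, F1730). Machine vertices: (69.747,196.477) → (77.795,209.315) → (90.633,201.267) → (82.585,188.429) → (69.747,196.477). Closed: final G1 returns to the first vertex.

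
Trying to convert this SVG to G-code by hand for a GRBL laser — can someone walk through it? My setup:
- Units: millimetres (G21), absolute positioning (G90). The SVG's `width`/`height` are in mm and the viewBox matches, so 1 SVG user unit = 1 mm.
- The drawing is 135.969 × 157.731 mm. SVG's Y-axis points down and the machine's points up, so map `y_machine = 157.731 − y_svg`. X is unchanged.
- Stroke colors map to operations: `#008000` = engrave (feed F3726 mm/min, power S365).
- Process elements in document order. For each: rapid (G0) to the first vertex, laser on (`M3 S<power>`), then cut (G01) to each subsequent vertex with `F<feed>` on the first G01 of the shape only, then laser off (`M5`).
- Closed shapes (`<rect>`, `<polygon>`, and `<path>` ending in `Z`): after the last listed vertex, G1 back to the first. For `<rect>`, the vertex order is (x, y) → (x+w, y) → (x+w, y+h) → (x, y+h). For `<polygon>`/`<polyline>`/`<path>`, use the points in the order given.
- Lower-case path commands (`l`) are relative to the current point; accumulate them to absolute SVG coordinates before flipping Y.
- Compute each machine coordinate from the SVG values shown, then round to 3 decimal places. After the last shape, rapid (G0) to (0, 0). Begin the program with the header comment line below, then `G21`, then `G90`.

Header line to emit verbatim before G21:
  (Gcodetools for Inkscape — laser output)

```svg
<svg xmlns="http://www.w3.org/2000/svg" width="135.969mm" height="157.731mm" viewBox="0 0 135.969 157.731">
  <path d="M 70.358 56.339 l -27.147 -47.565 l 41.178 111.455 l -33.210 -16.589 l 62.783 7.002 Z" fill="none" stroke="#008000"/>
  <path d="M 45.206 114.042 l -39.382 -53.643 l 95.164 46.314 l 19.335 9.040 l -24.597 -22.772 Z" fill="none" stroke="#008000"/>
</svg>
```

1 u = 1 mm; y_m = 157.731 − y.

[1] `<path>` closed polygon, #008000→engrave S365 F3726: (70.358,101.392) → (43.211,148.957) → (84.389,37.502) → (51.179,54.091) → (113.962,47.089) → (70.358,101.392) (closed)

[2] `<path>` closed polygon, #008000→engrave S365 F3726: (45.206,43.689) → (5.824,97.332) → (100.988,51.018) → (120.323,41.978) → (95.726,64.750) → (45.206,43.689) (closed)

(Gcodetools for Inkscape — laser output)
G21
G90
G0 X70.358 Y101.392
M3 S365
G01 X43.211 Y148.957 F3726
G01 X84.389 Y37.502
G01 X51.179 Y54.091
G01 X113.962 Y47.089
G01 X70.358 Y101.392
M5
G0 X45.206 Y43.689
M3 S365
G01 X5.824 Y97.332 F3726
G01 X100.988 Y51.018
G01 X120.323 Y41.978
G01 X95.726 Y64.750
G01 X45.206 Y43.689
M5
G0 X0.000 Y0.000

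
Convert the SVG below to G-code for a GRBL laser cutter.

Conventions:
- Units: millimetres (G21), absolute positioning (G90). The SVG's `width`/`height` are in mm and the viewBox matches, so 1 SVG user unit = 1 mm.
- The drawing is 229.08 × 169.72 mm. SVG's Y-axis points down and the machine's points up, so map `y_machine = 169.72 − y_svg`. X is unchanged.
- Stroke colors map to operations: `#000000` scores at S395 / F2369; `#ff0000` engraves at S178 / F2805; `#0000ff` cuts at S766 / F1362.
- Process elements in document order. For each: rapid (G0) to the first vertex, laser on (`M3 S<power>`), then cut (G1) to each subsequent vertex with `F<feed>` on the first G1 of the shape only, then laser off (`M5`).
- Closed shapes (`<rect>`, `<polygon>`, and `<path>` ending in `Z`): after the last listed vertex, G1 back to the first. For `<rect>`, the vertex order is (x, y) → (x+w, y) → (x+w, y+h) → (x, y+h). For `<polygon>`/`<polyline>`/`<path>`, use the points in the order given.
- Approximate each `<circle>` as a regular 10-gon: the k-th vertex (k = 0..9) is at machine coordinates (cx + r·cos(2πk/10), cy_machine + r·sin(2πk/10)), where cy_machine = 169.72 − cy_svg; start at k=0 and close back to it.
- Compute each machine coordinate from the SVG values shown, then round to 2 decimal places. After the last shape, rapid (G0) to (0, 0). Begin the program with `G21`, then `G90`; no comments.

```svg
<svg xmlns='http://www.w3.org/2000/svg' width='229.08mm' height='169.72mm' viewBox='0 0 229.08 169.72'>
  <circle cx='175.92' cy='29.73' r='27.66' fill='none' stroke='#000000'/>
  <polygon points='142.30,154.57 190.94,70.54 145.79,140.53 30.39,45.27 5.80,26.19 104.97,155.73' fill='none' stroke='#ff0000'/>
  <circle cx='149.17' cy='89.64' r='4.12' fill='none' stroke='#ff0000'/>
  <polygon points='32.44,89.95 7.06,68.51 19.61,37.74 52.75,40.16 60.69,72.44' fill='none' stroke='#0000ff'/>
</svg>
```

Since the viewBox matches the mm dimensions, user units are millimetres directly. The only transform is the Y-flip y_m = 169.72 − y_svg.

Shape 1 is a circle drawn with `<circle>`. Its stroke #000000 means score at S395, F2369. After flipping Y the toolpath is (203.58,139.99) → (198.30,156.25) → (184.47,166.30) → (167.37,166.30) → (153.54,156.25) → (148.26,139.99) → (153.54,123.73) → (167.37,113.68) → (184.47,113.68) → (198.30,123.73) → (203.58,139.99), returning to the start.

Shape 2 is a closed polygon drawn with `<polygon>`. Its stroke #ff0000 means engrave at S178, F2805. After flipping Y the toolpath is (142.30,15.15) → (190.94,99.18) → (145.79,29.19) → (30.39,124.45) → (5.80,143.53) → (104.97,13.99) → (142.30,15.15), returning to the start.

Shape 3 is a circle drawn with `<circle>`. Its stroke #ff0000 means engrave at S178, F2805. After flipping Y the toolpath is (153.29,80.08) → (152.50,82.50) → (150.44,84.00) → (147.90,84.00) → (145.84,82.50) → (145.05,80.08) → (145.84,77.66) → (147.90,76.16) → (150.44,76.16) → (152.50,77.66) → (153.29,80.08), returning to the start.

Shape 4 is a regular polygon drawn with `<polygon>`. Its stroke #0000ff means cut at S766, F1362. After flipping Y the toolpath is (32.44,79.77) → (7.06,101.21) → (19.61,131.98) → (52.75,129.56) → (60.69,97.28) → (32.44,79.77), returning to the start.

G21
G90
G0 X203.58 Y139.99
M3 S395
G1 X198.30 Y156.25 F2369
G1 X184.47 Y166.30
G1 X167.37 Y166.30
G1 X153.54 Y156.25
G1 X148.26 Y139.99
G1 X153.54 Y123.73
G1 X167.37 Y113.68
G1 X184.47 Y113.68
G1 X198.30 Y123.73
G1 X203.58 Y139.99
M5
G0 X142.30 Y15.15
M3 S178
G1 X190.94 Y99.18 F2805
G1 X145.79 Y29.19
G1 X30.39 Y124.45
G1 X5.80 Y143.53
G1 X104.97 Y13.99
G1 X142.30 Y15.15
M5
G0 X153.29 Y80.08
M3 S178
G1 X152.50 Y82.50 F2805
G1 X150.44 Y84.00
G1 X147.90 Y84.00
G1 X145.84 Y82.50
G1 X145.05 Y80.08
G1 X145.84 Y77.66
G1 X147.90 Y76.16
G1 X150.44 Y76.16
G1 X152.50 Y77.66
G1 X153.29 Y80.08
M5
G0 X32.44 Y79.77
M3 S766
G1 X7.06 Y101.21 F1362
G1 X19.61 Y131.98
G1 X52.75 Y129.56
G1 X60.69 Y97.28
G1 X32.44 Y79.77
M5
G0 X0.00 Y0.00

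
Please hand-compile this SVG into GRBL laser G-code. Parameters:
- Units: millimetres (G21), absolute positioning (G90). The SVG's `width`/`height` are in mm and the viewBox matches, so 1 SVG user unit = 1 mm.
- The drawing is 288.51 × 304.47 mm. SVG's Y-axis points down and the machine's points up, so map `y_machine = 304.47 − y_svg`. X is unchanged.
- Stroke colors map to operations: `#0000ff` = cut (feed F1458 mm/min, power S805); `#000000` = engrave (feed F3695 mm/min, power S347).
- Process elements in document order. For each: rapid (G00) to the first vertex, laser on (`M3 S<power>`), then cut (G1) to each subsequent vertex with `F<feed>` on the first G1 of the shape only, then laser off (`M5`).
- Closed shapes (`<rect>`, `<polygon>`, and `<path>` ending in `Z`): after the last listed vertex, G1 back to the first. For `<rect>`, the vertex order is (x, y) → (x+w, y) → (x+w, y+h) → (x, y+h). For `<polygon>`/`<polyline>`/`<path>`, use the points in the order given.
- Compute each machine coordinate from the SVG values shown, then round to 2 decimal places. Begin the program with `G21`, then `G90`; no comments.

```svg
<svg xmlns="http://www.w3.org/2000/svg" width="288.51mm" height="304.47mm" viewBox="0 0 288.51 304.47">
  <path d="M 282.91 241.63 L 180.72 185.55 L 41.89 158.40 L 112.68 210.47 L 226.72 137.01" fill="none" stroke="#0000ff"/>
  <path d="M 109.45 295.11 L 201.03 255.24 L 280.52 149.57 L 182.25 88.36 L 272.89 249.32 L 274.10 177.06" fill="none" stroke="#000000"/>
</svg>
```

viewBox `0 0 288.51 304.47` with mm width/height → 1 unit = 1 mm. Flip: y_m = 304.47 − y_svg.

**Shape 1** — `<path>` open polyline, stroke `#0000ff` → cut (S805, F1458). Machine vertices: (282.91,62.84) → (180.72,118.92) → (41.89,146.07) → (112.68,94.00) → (226.72,167.46). Open path.

**Shape 2** — `<path>` open polyline, stroke `#000000` → engrave (S347, F3695). Machine vertices: (109.45,9.36) → (201.03,49.23) → (280.52,154.90) → (182.25,216.11) → (272.89,55.15) → (274.10,127.41). Open path.

G21
G90
G00 X282.91 Y62.84
M3 S805
G1 X180.72 Y118.92 F1458
G1 X41.89 Y146.07
G1 X112.68 Y94.00
G1 X226.72 Y167.46
M5
G00 X109.45 Y9.36
M3 S347
G1 X201.03 Y49.23 F3695
G1 X280.52 Y154.90
G1 X182.25 Y216.11
G1 X272.89 Y55.15
G1 X274.10 Y127.41
M5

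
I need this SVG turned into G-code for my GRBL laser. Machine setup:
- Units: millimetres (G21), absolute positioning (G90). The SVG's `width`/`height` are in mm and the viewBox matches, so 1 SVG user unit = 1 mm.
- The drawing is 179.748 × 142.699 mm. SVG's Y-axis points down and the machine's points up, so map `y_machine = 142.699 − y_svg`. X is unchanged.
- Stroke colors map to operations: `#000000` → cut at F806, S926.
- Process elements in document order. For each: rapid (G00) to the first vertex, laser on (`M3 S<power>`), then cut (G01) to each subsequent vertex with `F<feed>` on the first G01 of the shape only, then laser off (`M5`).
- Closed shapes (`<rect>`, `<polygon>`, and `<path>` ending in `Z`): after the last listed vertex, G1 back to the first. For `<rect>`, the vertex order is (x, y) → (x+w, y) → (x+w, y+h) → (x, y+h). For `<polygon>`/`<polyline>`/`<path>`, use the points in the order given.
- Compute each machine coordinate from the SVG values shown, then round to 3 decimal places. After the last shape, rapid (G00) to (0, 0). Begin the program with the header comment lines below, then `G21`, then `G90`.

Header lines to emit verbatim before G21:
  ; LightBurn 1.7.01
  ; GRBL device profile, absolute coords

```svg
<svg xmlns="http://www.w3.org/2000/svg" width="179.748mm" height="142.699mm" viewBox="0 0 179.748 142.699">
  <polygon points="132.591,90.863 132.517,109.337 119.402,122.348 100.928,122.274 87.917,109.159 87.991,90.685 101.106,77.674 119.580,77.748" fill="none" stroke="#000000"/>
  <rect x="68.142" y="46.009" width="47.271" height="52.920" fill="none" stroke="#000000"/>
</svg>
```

1 u = 1 mm; y_m = 142.699 − y.

[1] `<polygon>` regular polygon, #000000→cut S926 F806: (132.591,51.836) → (132.517,33.362) → (119.402,20.351) → (100.928,20.425) → (87.917,33.540) → (87.991,52.014) → (101.106,65.025) → (119.580,64.951) → (132.591,51.836) (closed)

[2] `<rect>` rectangle, #000000→cut S926 F806: (68.142,96.690) → (115.413,96.690) → (115.413,43.770) → (68.142,43.770) → (68.142,96.690) (closed)

; LightBurn 1.7.01
; GRBL device profile, absolute coords
G21
G90
G00 X132.591 Y51.836
M3 S926
G01 X132.517 Y33.362 F806
G01 X119.402 Y20.351
G01 X100.928 Y20.425
G01 X87.917 Y33.540
G01 X87.991 Y52.014
G01 X101.106 Y65.025
G01 X119.580 Y64.951
G01 X132.591 Y51.836
M5
G00 X68.142 Y96.690
M3 S926
G01 X115.413 Y96.690 F806
G01 X115.413 Y43.770
G01 X68.142 Y43.770
G01 X68.142 Y96.690
M5
G00 X0.000 Y0.000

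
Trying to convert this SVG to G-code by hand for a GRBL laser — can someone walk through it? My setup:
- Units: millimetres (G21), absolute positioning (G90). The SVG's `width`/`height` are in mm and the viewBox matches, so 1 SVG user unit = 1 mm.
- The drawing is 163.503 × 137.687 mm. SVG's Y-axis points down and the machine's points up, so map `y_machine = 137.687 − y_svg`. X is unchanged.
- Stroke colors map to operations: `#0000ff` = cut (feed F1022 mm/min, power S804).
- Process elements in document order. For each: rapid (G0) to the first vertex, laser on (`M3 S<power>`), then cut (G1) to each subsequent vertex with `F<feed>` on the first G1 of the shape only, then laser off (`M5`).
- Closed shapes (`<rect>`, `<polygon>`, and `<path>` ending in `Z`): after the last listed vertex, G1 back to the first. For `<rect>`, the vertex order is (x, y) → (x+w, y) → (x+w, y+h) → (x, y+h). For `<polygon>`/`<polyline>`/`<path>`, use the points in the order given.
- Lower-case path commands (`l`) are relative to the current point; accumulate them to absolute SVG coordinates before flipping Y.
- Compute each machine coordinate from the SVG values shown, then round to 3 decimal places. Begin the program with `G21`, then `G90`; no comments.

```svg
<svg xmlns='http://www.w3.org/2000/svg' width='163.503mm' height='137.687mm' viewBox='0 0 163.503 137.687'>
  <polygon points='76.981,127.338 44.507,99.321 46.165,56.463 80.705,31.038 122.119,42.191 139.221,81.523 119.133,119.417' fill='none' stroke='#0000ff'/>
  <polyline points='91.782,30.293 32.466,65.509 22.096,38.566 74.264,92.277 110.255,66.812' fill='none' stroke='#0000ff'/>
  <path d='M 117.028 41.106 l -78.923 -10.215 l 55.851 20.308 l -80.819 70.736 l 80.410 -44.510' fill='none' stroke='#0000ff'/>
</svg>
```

1 u = 1 mm; y_m = 137.687 − y.

[1] `<polygon>` regular polygon, #0000ff→cut S804 F1022: (76.981,10.349) → (44.507,38.366) → (46.165,81.224) → (80.705,106.649) → (122.119,95.496) → (139.221,56.164) → (119.133,18.270) → (76.981,10.349) (closed)

[2] `<polyline>` open polyline, #0000ff→cut S804 F1022: (91.782,107.394) → (32.466,72.178) → (22.096,99.121) → (74.264,45.410) → (110.255,70.875)

[3] `<path>` open polyline, #0000ff→cut S804 F1022: (117.028,96.581) → (38.105,106.796) → (93.956,86.488) → (13.137,15.752) → (93.547,60.262)

G21
G90
G0 X76.981 Y10.349
M3 S804
G1 X44.507 Y38.366 F1022
G1 X46.165 Y81.224
G1 X80.705 Y106.649
G1 X122.119 Y95.496
G1 X139.221 Y56.164
G1 X119.133 Y18.270
G1 X76.981 Y10.349
M5
G0 X91.782 Y107.394
M3 S804
G1 X32.466 Y72.178 F1022
G1 X22.096 Y99.121
G1 X74.264 Y45.410
G1 X110.255 Y70.875
M5
G0 X117.028 Y96.581
M3 S804
G1 X38.105 Y106.796 F1022
G1 X93.956 Y86.488
G1 X13.137 Y15.752
G1 X93.547 Y60.262
M5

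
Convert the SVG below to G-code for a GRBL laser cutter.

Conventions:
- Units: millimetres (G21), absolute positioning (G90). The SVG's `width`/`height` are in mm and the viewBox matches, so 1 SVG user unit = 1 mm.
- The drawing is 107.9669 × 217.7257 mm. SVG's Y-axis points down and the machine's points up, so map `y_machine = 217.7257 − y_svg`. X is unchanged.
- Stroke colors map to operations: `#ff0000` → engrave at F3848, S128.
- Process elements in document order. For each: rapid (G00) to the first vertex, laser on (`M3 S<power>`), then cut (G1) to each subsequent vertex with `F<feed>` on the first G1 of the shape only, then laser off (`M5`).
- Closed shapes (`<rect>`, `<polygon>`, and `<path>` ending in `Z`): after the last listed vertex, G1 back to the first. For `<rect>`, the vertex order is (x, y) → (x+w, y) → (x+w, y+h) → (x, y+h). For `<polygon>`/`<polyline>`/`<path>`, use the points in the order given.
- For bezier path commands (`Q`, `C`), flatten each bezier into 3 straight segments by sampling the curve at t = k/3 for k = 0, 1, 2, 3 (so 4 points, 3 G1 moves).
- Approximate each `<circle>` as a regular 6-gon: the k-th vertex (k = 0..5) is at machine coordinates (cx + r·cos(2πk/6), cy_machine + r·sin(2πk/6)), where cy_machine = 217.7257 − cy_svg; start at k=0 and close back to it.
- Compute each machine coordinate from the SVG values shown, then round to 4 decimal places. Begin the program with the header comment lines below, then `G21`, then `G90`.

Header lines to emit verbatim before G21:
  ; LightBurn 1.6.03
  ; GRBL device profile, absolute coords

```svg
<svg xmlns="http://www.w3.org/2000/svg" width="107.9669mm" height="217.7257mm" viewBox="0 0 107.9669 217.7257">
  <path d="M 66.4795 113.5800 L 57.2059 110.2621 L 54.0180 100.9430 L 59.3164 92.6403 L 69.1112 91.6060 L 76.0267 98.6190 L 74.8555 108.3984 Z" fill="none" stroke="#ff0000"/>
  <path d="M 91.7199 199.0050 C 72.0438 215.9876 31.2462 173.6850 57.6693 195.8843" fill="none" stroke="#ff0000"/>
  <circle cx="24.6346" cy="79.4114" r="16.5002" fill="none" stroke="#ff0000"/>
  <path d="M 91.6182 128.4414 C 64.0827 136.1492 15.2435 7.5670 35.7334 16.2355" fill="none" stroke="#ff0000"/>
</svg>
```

Since the viewBox matches the mm dimensions, user units are millimetres directly. The only transform is the Y-flip y_m = 217.7257 − y_svg.

Shape 1 is a regular polygon drawn with `<path>`. Its stroke #ff0000 means engrave at S128, F3848. After flipping Y the toolpath is (66.4795,104.1457) → (57.2059,107.4636) → (54.0180,116.7827) → (59.3164,125.0854) → (69.1112,126.1197) → (76.0267,119.1067) → (74.8555,109.3273) → (66.4795,104.1457), returning to the start.

Shape 2 is a cubic bezier drawn with `<path>`. Its stroke #ff0000 means engrave at S128, F3848. After flipping Y the toolpath is (91.7199,18.7207) → (68.2752,16.9151) → (50.3812,27.1248) → (57.6693,21.8414).

Shape 3 is a circle drawn with `<circle>`. Its stroke #ff0000 means engrave at S128, F3848. After flipping Y the toolpath is (41.1348,138.3143) → (32.8847,152.6039) → (16.3845,152.6039) → (8.1344,138.3143) → (16.3845,124.0247) → (32.8847,124.0247) → (41.1348,138.3143), returning to the start.

Shape 4 is a cubic bezier drawn with `<path>`. Its stroke #ff0000 means engrave at S128, F3848. After flipping Y the toolpath is (91.6182,89.2843) → (60.3382,116.8754) → (34.9964,174.5396) → (35.7334,201.4902).

; LightBurn 1.6.03
; GRBL device profile, absolute coords
G21
G90
G00 X66.4795 Y104.1457
M3 S128
G1 X57.2059 Y107.4636 F3848
G1 X54.0180 Y116.7827
G1 X59.3164 Y125.0854
G1 X69.1112 Y126.1197
G1 X76.0267 Y119.1067
G1 X74.8555 Y109.3273
G1 X66.4795 Y104.1457
M5
G00 X91.7199 Y18.7207
M3 S128
G1 X68.2752 Y16.9151 F3848
G1 X50.3812 Y27.1248
G1 X57.6693 Y21.8414
M5
G00 X41.1348 Y138.3143
M3 S128
G1 X32.8847 Y152.6039 F3848
G1 X16.3845 Y152.6039
G1 X8.1344 Y138.3143
G1 X16.3845 Y124.0247
G1 X32.8847 Y124.0247
G1 X41.1348 Y138.3143
M5
G00 X91.6182 Y89.2843
M3 S128
G1 X60.3382 Y116.8754 F3848
G1 X34.9964 Y174.5396
G1 X35.7334 Y201.4902
M5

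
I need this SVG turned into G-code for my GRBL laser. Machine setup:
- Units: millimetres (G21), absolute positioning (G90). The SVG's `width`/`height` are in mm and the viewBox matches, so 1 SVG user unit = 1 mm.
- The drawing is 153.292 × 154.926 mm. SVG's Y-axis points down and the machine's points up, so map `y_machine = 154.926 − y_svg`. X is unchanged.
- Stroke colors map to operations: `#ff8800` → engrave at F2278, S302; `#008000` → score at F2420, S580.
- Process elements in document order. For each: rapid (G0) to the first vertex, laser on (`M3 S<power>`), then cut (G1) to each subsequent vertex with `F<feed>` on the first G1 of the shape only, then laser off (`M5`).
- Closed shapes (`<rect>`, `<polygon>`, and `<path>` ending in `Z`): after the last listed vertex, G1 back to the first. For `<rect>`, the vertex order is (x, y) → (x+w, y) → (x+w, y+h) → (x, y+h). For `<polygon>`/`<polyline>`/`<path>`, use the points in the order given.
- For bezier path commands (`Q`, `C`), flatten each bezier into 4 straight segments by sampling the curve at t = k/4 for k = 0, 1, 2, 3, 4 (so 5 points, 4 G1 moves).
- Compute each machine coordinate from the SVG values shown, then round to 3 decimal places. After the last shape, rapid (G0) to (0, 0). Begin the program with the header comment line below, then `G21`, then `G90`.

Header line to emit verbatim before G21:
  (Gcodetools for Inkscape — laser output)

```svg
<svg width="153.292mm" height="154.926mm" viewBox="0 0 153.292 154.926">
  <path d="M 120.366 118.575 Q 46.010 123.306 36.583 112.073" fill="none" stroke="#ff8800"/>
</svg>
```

Since the viewBox matches the mm dimensions, user units are millimetres directly. The only transform is the Y-flip y_m = 154.926 − y_svg.

Shape 1 is a quadratic bezier drawn with `<path>`. Its stroke #ff8800 means engrave at S302, F2278. After flipping Y the toolpath is (120.366,36.351) → (87.246,34.983) → (62.242,35.611) → (45.355,38.234) → (36.583,42.853).

(Gcodetools for Inkscape — laser output)
G21
G90
G0 X120.366 Y36.351
M3 S302
G1 X87.246 Y34.983 F2278
G1 X62.242 Y35.611
G1 X45.355 Y38.234
G1 X36.583 Y42.853
M5
G0 X0.000 Y0.000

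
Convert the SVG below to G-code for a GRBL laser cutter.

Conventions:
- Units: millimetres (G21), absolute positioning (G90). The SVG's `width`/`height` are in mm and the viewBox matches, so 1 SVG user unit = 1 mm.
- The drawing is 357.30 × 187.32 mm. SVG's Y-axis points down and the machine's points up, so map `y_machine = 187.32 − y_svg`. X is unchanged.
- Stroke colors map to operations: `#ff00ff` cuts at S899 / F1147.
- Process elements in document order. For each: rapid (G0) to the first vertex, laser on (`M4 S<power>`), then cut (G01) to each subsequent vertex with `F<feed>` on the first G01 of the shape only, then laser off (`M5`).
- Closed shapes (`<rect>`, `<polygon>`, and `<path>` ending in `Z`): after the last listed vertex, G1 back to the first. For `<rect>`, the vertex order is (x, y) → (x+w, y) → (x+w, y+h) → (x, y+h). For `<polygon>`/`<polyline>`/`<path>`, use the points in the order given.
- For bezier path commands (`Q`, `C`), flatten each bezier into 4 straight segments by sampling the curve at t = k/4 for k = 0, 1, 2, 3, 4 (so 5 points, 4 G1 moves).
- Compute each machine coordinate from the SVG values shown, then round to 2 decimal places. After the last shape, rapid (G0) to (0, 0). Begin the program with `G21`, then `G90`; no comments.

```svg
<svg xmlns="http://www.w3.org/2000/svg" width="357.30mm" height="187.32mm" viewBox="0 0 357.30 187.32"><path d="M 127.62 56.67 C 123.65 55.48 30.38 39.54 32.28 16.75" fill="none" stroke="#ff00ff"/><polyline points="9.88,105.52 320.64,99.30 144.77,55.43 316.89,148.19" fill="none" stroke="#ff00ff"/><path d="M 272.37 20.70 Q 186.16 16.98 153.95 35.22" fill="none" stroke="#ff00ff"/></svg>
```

Since the viewBox matches the mm dimensions, user units are millimetres directly. The only transform is the Y-flip y_m = 187.32 − y_svg.

Shape 1 is a cubic bezier drawn with `<path>`. Its stroke #ff00ff means cut at S899, F1147. After flipping Y the toolpath is (127.62,130.65) → (110.78,134.18) → (77.75,142.51) → (45.82,154.89) → (32.28,170.57).

Shape 2 is a open polyline drawn with `<polyline>`. Its stroke #ff00ff means cut at S899, F1147. After flipping Y the toolpath is (9.88,81.80) → (320.64,88.02) → (144.77,131.89) → (316.89,39.13).

Shape 3 is a quadratic bezier drawn with `<path>`. Its stroke #ff00ff means cut at S899, F1147. After flipping Y the toolpath is (272.37,166.62) → (232.64,167.11) → (199.66,164.85) → (173.43,159.85) → (153.95,152.10).

G21
G90
G0 X127.62 Y130.65
M4 S899
G01 X110.78 Y134.18 F1147
G01 X77.75 Y142.51
G01 X45.82 Y154.89
G01 X32.28 Y170.57
M5
G0 X9.88 Y81.80
M4 S899
G01 X320.64 Y88.02 F1147
G01 X144.77 Y131.89
G01 X316.89 Y39.13
M5
G0 X272.37 Y166.62
M4 S899
G01 X232.64 Y167.11 F1147
G01 X199.66 Y164.85
G01 X173.43 Y159.85
G01 X153.95 Y152.10
M5
G0 X0.00 Y0.00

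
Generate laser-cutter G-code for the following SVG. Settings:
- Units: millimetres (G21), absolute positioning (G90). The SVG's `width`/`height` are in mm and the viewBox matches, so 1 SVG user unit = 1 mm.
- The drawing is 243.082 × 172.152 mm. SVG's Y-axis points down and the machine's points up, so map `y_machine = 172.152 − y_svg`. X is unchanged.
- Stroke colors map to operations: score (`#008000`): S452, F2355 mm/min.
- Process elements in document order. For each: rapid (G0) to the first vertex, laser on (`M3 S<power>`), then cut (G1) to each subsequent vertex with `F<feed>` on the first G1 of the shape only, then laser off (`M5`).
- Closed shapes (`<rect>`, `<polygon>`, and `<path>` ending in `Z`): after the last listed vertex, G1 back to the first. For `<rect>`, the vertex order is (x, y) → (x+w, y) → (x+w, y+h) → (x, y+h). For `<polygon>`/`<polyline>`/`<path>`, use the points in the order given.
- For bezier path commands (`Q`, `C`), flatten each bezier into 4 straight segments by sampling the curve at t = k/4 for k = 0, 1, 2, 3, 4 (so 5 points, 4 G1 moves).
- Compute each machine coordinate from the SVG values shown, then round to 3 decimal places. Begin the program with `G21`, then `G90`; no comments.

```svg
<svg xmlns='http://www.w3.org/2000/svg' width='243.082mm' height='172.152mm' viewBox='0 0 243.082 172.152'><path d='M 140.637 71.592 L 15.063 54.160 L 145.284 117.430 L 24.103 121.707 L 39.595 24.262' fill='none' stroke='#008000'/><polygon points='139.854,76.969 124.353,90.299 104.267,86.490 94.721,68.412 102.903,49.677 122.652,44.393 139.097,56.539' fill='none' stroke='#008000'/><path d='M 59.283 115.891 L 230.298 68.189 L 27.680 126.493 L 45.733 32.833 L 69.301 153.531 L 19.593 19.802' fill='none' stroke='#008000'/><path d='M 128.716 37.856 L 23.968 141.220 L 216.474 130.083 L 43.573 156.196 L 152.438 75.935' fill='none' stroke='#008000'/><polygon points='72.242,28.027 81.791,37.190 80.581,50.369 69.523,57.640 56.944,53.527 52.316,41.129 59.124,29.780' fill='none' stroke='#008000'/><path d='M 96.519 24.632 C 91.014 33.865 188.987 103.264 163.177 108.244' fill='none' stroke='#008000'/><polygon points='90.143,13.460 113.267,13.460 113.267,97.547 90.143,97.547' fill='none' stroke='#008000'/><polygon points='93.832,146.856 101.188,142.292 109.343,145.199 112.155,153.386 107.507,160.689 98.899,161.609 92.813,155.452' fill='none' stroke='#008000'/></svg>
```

G21
G90
G0 X140.637 Y100.560
M3 S452
G1 X15.063 Y117.992 F2355
G1 X145.284 Y54.722
G1 X24.103 Y50.445
G1 X39.595 Y147.890
M5
G0 X139.854 Y95.183
M3 S452
G1 X124.353 Y81.853 F2355
G1 X104.267 Y85.662
G1 X94.721 Y103.740
G1 X102.903 Y122.475
G1 X122.652 Y127.759
G1 X139.097 Y115.613
G1 X139.854 Y95.183
M5
G0 X59.283 Y56.261
M3 S452
G1 X230.298 Y103.963 F2355
G1 X27.680 Y45.659
G1 X45.733 Y139.319
G1 X69.301 Y18.621
G1 X19.593 Y152.350
M5
G0 X128.716 Y134.296
M3 S452
G1 X23.968 Y30.932 F2355
G1 X216.474 Y42.069
G1 X43.573 Y15.956
G1 X152.438 Y96.217
M5
G0 X72.242 Y144.125
M3 S452
G1 X81.791 Y134.962 F2355
G1 X80.581 Y121.783
G1 X69.523 Y114.512
G1 X56.944 Y118.625
G1 X52.316 Y131.023
G1 X59.124 Y142.372
G1 X72.242 Y144.125
M5
G0 X96.519 Y147.520
M3 S452
G1 X108.241 Y131.261 F2355
G1 X137.462 Y104.119
G1 X162.876 Y77.775
G1 X163.177 Y63.908
M5
G0 X90.143 Y158.692
M3 S452
G1 X113.267 Y158.692 F2355
G1 X113.267 Y74.605
G1 X90.143 Y74.605
G1 X90.143 Y158.692
M5
G0 X93.832 Y25.296
M3 S452
G1 X101.188 Y29.860 F2355
G1 X109.343 Y26.953
G1 X112.155 Y18.766
G1 X107.507 Y11.463
G1 X98.899 Y10.543
G1 X92.813 Y16.700
G1 X93.832 Y25.296
M5

Since the viewBox matches the mm dimensions, user units are millimetres directly. The only transform is the Y-flip y_m = 172.152 − y_svg.

Shape 1 is a open polyline drawn with `<path>`. Its stroke #008000 means score at S452, F2355. After flipping Y the toolpath is (140.637,100.560) → (15.063,117.992) → (145.284,54.722) → (24.103,50.445) → (39.595,147.890).

Shape 2 is a regular polygon drawn with `<polygon>`. Its stroke #008000 means score at S452, F2355. After flipping Y the toolpath is (139.854,95.183) → (124.353,81.853) → (104.267,85.662) → (94.721,103.740) → (102.903,122.475) → (122.652,127.759) → (139.097,115.613) → (139.854,95.183), returning to the start.

Shape 3 is a open polyline drawn with `<path>`. Its stroke #008000 means score at S452, F2355. After flipping Y the toolpath is (59.283,56.261) → (230.298,103.963) → (27.680,45.659) → (45.733,139.319) → (69.301,18.621) → (19.593,152.350).

Shape 4 is a open polyline drawn with `<path>`. Its stroke #008000 means score at S452, F2355. After flipping Y the toolpath is (128.716,134.296) → (23.968,30.932) → (216.474,42.069) → (43.573,15.956) → (152.438,96.217).

Shape 5 is a regular polygon drawn with `<polygon>`. Its stroke #008000 means score at S452, F2355. After flipping Y the toolpath is (72.242,144.125) → (81.791,134.962) → (80.581,121.783) → (69.523,114.512) → (56.944,118.625) → (52.316,131.023) → (59.124,142.372) → (72.242,144.125), returning to the start.

Shape 6 is a cubic bezier drawn with `<path>`. Its stroke #008000 means score at S452, F2355. After flipping Y the toolpath is (96.519,147.520) → (108.241,131.261) → (137.462,104.119) → (162.876,77.775) → (163.177,63.908).

Shape 7 is a rectangle drawn with `<polygon>`. Its stroke #008000 means score at S452, F2355. After flipping Y the toolpath is (90.143,158.692) → (113.267,158.692) → (113.267,74.605) → (90.143,74.605) → (90.143,158.692), returning to the start.

Shape 8 is a regular polygon drawn with `<polygon>`. Its stroke #008000 means score at S452, F2355. After flipping Y the toolpath is (93.832,25.296) → (101.188,29.860) → (109.343,26.953) → (112.155,18.766) → (107.507,11.463) → (98.899,10.543) → (92.813,16.700) → (93.832,25.296), returning to the start.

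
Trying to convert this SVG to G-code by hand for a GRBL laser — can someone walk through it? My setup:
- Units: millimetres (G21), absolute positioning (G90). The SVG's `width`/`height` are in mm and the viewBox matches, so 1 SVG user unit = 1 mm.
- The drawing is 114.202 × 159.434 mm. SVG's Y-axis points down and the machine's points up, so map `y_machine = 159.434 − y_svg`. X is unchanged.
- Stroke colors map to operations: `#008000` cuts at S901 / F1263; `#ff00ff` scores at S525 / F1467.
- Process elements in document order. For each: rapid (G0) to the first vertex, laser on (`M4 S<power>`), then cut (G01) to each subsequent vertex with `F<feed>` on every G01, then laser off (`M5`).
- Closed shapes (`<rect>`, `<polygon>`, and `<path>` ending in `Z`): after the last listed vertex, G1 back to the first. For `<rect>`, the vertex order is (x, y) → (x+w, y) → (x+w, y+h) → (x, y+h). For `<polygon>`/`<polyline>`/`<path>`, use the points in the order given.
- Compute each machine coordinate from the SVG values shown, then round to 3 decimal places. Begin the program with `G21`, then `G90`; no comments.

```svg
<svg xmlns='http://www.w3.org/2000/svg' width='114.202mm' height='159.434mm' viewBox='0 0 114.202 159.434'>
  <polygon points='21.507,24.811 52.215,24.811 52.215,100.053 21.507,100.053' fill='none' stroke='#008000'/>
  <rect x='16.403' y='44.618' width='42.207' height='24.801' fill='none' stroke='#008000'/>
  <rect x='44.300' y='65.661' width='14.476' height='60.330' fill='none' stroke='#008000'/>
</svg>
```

G21
G90
G0 X21.507 Y134.623
M4 S901
G01 X52.215 Y134.623 F1263
G01 X52.215 Y59.381 F1263
G01 X21.507 Y59.381 F1263
G01 X21.507 Y134.623 F1263
M5
G0 X16.403 Y114.816
M4 S901
G01 X58.610 Y114.816 F1263
G01 X58.610 Y90.015 F1263
G01 X16.403 Y90.015 F1263
G01 X16.403 Y114.816 F1263
M5
G0 X44.300 Y93.773
M4 S901
G01 X58.776 Y93.773 F1263
G01 X58.776 Y33.443 F1263
G01 X44.300 Y33.443 F1263
G01 X44.300 Y93.773 F1263
M5

viewBox `0 0 114.202 159.434` with mm width/height → 1 unit = 1 mm. Flip: y_m = 159.434 − y_svg.

**Shape 1** — `<polygon>` rectangle, stroke `#008000` → cut (S901, F1263). Machine vertices: (21.507,134.623) → (52.215,134.623) → (52.215,59.381) → (21.507,59.381) → (21.507,134.623). Closed: final G1 returns to the first vertex.

**Shape 2** — `<rect>` rectangle, stroke `#008000` → cut (S901, F1263). Machine vertices: (16.403,114.816) → (58.610,114.816) → (58.610,90.015) → (16.403,90.015) → (16.403,114.816). Closed: final G1 returns to the first vertex.

**Shape 3** — `<rect>` rectangle, stroke `#008000` → cut (S901, F1263). Machine vertices: (44.300,93.773) → (58.776,93.773) → (58.776,33.443) → (44.300,33.443) → (44.300,93.773). Closed: final G1 returns to the first vertex.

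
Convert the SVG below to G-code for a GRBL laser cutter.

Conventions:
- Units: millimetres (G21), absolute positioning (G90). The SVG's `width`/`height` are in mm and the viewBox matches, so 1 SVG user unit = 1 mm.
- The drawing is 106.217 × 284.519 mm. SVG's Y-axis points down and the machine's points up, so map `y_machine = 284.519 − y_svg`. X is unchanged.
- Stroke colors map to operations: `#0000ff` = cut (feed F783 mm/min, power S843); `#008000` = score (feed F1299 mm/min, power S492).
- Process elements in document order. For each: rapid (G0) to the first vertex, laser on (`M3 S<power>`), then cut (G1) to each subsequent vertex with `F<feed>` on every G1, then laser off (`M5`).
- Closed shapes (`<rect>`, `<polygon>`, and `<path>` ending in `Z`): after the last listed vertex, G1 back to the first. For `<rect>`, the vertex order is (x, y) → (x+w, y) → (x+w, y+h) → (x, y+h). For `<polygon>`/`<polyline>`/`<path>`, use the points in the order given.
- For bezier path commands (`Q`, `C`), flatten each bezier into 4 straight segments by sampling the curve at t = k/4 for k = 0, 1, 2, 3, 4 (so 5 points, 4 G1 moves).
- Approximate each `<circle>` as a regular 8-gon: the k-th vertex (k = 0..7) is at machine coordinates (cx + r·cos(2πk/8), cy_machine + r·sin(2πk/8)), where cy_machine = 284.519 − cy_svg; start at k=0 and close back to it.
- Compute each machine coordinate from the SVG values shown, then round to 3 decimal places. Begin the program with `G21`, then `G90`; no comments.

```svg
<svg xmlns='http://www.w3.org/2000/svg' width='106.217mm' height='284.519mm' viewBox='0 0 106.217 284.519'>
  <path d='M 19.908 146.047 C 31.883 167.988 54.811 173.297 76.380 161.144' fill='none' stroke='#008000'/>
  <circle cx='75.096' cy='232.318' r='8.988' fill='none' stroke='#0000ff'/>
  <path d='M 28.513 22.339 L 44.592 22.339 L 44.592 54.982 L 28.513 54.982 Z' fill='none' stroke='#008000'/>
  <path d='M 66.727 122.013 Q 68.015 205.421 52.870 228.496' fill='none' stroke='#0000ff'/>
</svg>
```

Since the viewBox matches the mm dimensions, user units are millimetres directly. The only transform is the Y-flip y_m = 284.519 − y_svg.

Shape 1 is a cubic bezier drawn with `<path>`. Its stroke #008000 means score at S492, F1299. After flipping Y the toolpath is (19.908,138.472) → (30.751,125.148) → (44.546,118.138) → (60.141,117.521) → (76.380,123.375).

Shape 2 is a circle drawn with `<circle>`. Its stroke #0000ff means cut at S843, F783. After flipping Y the toolpath is (84.084,52.201) → (81.451,58.556) → (75.096,61.189) → (68.741,58.556) → (66.108,52.201) → (68.741,45.846) → (75.096,43.213) → (81.451,45.846) → (84.084,52.201), returning to the start.

Shape 3 is a rectangle drawn with `<path>`. Its stroke #008000 means score at S492, F1299. After flipping Y the toolpath is (28.513,262.180) → (44.592,262.180) → (44.592,229.537) → (28.513,229.537) → (28.513,262.180), returning to the start.

Shape 4 is a quadratic bezier drawn with `<path>`. Its stroke #0000ff means cut at S843, F783. After flipping Y the toolpath is (66.727,162.506) → (66.344,124.573) → (63.907,94.181) → (59.415,71.331) → (52.870,56.023).

G21
G90
G0 X19.908 Y138.472
M3 S492
G1 X30.751 Y125.148 F1299
G1 X44.546 Y118.138 F1299
G1 X60.141 Y117.521 F1299
G1 X76.380 Y123.375 F1299
M5
G0 X84.084 Y52.201
M3 S843
G1 X81.451 Y58.556 F783
G1 X75.096 Y61.189 F783
G1 X68.741 Y58.556 F783
G1 X66.108 Y52.201 F783
G1 X68.741 Y45.846 F783
G1 X75.096 Y43.213 F783
G1 X81.451 Y45.846 F783
G1 X84.084 Y52.201 F783
M5
G0 X28.513 Y262.180
M3 S492
G1 X44.592 Y262.180 F1299
G1 X44.592 Y229.537 F1299
G1 X28.513 Y229.537 F1299
G1 X28.513 Y262.180 F1299
M5
G0 X66.727 Y162.506
M3 S843
G1 X66.344 Y124.573 F783
G1 X63.907 Y94.181 F783
G1 X59.415 Y71.331 F783
G1 X52.870 Y56.023 F783
M5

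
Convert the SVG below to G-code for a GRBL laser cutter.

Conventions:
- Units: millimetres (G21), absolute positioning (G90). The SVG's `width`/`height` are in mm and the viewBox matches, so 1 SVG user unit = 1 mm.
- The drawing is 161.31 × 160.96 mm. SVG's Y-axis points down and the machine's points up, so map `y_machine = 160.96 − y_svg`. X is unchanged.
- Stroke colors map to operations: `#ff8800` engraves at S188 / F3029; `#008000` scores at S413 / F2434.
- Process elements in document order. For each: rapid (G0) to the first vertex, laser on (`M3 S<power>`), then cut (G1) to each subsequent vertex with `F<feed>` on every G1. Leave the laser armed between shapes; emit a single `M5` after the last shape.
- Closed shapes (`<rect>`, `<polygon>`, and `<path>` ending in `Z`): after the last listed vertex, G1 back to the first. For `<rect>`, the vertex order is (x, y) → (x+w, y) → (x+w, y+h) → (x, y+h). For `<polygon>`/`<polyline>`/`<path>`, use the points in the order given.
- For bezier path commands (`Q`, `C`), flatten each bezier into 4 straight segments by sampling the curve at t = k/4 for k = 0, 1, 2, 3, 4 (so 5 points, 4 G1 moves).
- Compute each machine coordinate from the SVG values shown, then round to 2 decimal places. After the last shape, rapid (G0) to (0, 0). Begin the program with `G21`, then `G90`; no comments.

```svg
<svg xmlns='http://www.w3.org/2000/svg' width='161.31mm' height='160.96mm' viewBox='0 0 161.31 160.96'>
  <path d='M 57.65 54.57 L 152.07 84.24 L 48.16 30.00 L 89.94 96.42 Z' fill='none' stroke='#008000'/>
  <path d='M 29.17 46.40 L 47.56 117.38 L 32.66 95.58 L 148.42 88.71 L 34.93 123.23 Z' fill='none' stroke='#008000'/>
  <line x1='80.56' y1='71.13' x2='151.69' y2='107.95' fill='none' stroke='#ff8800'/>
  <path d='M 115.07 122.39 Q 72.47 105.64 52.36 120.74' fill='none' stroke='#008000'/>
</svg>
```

viewBox `0 0 161.31 160.96` with mm width/height → 1 unit = 1 mm. Flip: y_m = 160.96 − y_svg.

**Shape 1** — `<path>` closed polygon, stroke `#008000` → score (S413, F2434). Machine vertices: (57.65,106.39) → (152.07,76.72) → (48.16,130.96) → (89.94,64.54) → (57.65,106.39). Closed: final G1 returns to the first vertex.

**Shape 2** — `<path>` closed polygon, stroke `#008000` → score (S413, F2434). Machine vertices: (29.17,114.56) → (47.56,43.58) → (32.66,65.38) → (148.42,72.25) → (34.93,37.73) → (29.17,114.56). Closed: final G1 returns to the first vertex.

**Shape 3** — `<line>` line segment, stroke `#ff8800` → engrave (S188, F3029). Machine vertices: (80.56,89.83) → (151.69,53.01). Open path.

**Shape 4** — `<path>` quadratic bezier, stroke `#008000` → score (S413, F2434). Control points (SVG): P0=(115.07,122.39), P1=(72.47,105.64), P2=(52.36,120.74); sampled at t=k/4. Machine vertices: (115.07,38.57) → (95.18,44.95) → (78.09,47.36) → (63.82,45.78) → (52.36,40.22). Open path.

G21
G90
G0 X57.65 Y106.39
M3 S413
G1 X152.07 Y76.72 F2434
G1 X48.16 Y130.96 F2434
G1 X89.94 Y64.54 F2434
G1 X57.65 Y106.39 F2434
G0 X29.17 Y114.56
M3 S413
G1 X47.56 Y43.58 F2434
G1 X32.66 Y65.38 F2434
G1 X148.42 Y72.25 F2434
G1 X34.93 Y37.73 F2434
G1 X29.17 Y114.56 F2434
G0 X80.56 Y89.83
M3 S188
G1 X151.69 Y53.01 F3029
G0 X115.07 Y38.57
M3 S413
G1 X95.18 Y44.95 F2434
G1 X78.09 Y47.36 F2434
G1 X63.82 Y45.78 F2434
G1 X52.36 Y40.22 F2434
M5
G0 X0.00 Y0.00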